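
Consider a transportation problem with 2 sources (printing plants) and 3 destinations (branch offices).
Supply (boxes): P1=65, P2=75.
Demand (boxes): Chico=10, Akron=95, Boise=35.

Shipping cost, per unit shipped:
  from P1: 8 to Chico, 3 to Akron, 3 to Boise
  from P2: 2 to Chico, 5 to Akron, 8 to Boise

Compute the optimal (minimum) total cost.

540

One minimum-cost allocation:
  P1 to Akron: 30 × 3 = 90
  P1 to Boise: 35 × 3 = 105
  P2 to Chico: 10 × 2 = 20
  P2 to Akron: 65 × 5 = 325
Total = 90 + 105 + 20 + 325 = 540.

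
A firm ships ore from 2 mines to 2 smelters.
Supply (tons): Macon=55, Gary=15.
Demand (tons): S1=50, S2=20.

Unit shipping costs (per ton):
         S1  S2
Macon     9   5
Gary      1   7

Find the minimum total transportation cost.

Optimal allocation:
  Macon->S1: 35 tons
  Macon->S2: 20 tons
  Gary->S1: 15 tons
Total cost = 430.

430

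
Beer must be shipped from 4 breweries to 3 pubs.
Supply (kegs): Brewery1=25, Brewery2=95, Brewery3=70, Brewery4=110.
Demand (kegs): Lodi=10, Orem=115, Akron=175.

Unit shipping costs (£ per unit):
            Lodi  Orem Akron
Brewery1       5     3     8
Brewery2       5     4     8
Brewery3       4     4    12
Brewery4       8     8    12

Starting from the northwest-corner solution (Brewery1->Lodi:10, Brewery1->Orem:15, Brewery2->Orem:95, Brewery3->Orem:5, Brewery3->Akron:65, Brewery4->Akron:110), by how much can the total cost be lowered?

280

Current plan cost = 10·5 + 15·3 + 95·4 + 5·4 + 65·12 + 110·12 = £2595.
Optimal plan:
  Brewery1 to Orem: 25 × £3 = £75
  Brewery2 to Akron: 95 × £8 = £760
  Brewery3 to Lodi: 10 × £4 = £40
  Brewery3 to Orem: 60 × £4 = £240
  Brewery4 to Orem: 30 × £8 = £240
  Brewery4 to Akron: 80 × £12 = £960
Optimal cost = £2315.
Saving = 2595 − 2315 = £280.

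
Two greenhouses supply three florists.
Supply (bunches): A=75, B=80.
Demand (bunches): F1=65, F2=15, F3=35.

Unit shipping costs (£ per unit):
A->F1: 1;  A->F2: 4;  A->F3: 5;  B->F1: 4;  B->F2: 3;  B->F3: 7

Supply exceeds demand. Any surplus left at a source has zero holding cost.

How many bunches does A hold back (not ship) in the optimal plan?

0

Minimum-cost shipments:
  A–F1: 65 bunches
  A–F3: 10 bunches
  B–F2: 15 bunches
  B–F3: 25 bunches
Total cost = £335.
A ships 75 of its 75, leaving 0.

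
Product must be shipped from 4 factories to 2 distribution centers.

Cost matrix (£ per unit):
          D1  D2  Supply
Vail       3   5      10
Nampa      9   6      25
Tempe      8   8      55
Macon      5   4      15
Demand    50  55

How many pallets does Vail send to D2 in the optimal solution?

Optimal shipments:
  Vail->D1: 10 pallets
  Nampa->D2: 25 pallets
  Tempe->D1: 40 pallets
  Tempe->D2: 15 pallets
  Macon->D2: 15 pallets
Total cost = £680.
The route Vail→D2 is not used.

0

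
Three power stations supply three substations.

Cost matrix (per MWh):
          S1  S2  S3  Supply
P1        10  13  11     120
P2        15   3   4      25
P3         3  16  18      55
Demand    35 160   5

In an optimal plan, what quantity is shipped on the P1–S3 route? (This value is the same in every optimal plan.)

5

Solving gives:
  P1->S2: 115 × 13 = 1495
  P1->S3: 5 × 11 = 55
  P2->S2: 25 × 3 = 75
  P3->S1: 35 × 3 = 105
  P3->S2: 20 × 16 = 320
Total cost = 2050.
So P1→S3 carries 5 MWh.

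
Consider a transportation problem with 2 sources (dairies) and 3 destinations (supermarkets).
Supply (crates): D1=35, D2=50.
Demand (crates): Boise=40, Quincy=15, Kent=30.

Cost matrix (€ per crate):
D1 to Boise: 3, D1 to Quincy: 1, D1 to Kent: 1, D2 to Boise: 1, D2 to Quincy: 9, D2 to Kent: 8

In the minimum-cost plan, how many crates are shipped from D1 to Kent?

Solving gives:
  D1->Quincy: 15 × €1 = €15
  D1->Kent: 20 × €1 = €20
  D2->Boise: 40 × €1 = €40
  D2->Kent: 10 × €8 = €80
Total cost = €155.
So D1→Kent carries 20 crates.

20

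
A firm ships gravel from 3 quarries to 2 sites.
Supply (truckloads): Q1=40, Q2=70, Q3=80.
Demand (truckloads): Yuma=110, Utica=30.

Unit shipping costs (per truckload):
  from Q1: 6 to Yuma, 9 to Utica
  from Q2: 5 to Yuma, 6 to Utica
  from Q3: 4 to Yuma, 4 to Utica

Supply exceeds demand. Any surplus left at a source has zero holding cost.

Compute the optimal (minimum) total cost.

An optimal shipping plan:
  Q2->Yuma: 60 × 5 = 300
  Q3->Yuma: 50 × 4 = 200
  Q3->Utica: 30 × 4 = 120
Total = 300 + 200 + 120 = 620.
(Supply check: Q1 ships 0; Q2 ships 60; Q3 ships 80.)

620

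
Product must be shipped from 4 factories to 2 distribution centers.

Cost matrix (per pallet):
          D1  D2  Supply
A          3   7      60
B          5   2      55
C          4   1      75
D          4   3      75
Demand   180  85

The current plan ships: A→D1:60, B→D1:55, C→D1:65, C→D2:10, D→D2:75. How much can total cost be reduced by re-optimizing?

150

Current plan cost = 60·3 + 55·5 + 65·4 + 10·1 + 75·3 = 950.
Optimal plan:
  A->D1: 60 × 3 = 180
  B->D1: 45 × 5 = 225
  B->D2: 10 × 2 = 20
  C->D2: 75 × 1 = 75
  D->D1: 75 × 4 = 300
Optimal cost = 800.
Saving = 950 − 800 = 150.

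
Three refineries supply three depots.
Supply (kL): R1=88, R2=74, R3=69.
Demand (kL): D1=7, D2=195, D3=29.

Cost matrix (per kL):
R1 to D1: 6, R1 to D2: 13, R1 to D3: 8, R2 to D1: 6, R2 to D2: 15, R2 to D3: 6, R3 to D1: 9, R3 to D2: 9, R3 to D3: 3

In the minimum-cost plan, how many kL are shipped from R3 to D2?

69

Optimal shipments:
  R1 to D2: 88 × 13 = 1144
  R2 to D1: 7 × 6 = 42
  R2 to D2: 38 × 15 = 570
  R2 to D3: 29 × 6 = 174
  R3 to D2: 69 × 9 = 621
Total cost = 2551.
So R3→D2 carries 69 kL.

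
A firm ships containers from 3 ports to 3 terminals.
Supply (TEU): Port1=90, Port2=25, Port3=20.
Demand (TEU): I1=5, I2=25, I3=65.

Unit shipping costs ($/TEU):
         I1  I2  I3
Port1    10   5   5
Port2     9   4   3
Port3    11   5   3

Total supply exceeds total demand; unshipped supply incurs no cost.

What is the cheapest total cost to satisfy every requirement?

410

One minimum-cost allocation:
  Port1–I1: 5 × $10 = $50
  Port1–I2: 25 × $5 = $125
  Port1–I3: 20 × $5 = $100
  Port2–I3: 25 × $3 = $75
  Port3–I3: 20 × $3 = $60
Total = 50 + 125 + 100 + 75 + 60 = $410.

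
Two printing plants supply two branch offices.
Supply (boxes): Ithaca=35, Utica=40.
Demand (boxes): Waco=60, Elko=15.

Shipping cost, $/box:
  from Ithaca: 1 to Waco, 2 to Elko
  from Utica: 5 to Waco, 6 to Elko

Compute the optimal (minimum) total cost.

One minimum-cost allocation:
  Ithaca→Waco: 20 × $1 = $20
  Ithaca→Elko: 15 × $2 = $30
  Utica→Waco: 40 × $5 = $200
Total = 20 + 30 + 200 = $250.
(Supply check: Ithaca ships 35; Utica ships 40.)

250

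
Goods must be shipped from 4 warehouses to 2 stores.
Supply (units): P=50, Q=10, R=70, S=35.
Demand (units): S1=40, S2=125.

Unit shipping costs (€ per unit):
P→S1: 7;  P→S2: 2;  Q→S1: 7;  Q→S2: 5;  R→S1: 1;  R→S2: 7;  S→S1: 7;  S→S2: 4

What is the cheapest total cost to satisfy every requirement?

540

An optimal shipping plan:
  P→S2: 50 × €2 = €100
  Q→S2: 10 × €5 = €50
  R→S1: 40 × €1 = €40
  R→S2: 30 × €7 = €210
  S→S2: 35 × €4 = €140
Total = 100 + 50 + 40 + 210 + 140 = €540.
(Supply check: P ships 50; Q ships 10; R ships 70; S ships 35.)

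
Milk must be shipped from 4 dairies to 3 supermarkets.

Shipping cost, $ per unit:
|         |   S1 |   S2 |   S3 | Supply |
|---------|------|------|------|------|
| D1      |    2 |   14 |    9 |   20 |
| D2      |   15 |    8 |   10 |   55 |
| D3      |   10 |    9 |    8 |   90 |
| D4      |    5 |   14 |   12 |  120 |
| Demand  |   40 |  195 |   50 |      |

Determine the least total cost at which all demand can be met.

An optimal shipping plan:
  D1 to S1: 20 crates
  D2 to S2: 55 crates
  D3 to S2: 90 crates
  D4 to S1: 20 crates
  D4 to S2: 50 crates
  D4 to S3: 50 crates
Total cost = $2690.
(Supply check: D1 ships 20; D2 ships 55; D3 ships 90; D4 ships 120.)

2690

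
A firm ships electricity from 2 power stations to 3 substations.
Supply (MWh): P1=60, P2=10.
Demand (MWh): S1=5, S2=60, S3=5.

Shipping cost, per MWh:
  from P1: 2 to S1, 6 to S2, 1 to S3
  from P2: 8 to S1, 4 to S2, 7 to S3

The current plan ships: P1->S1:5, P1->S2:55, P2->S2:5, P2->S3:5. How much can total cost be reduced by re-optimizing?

40

Current plan cost = 5·2 + 55·6 + 5·4 + 5·7 = 395.
Optimal plan:
  P1–S1: 5 MWh
  P1–S2: 50 MWh
  P1–S3: 5 MWh
  P2–S2: 10 MWh
Optimal cost = 355.
Saving = 395 − 355 = 40.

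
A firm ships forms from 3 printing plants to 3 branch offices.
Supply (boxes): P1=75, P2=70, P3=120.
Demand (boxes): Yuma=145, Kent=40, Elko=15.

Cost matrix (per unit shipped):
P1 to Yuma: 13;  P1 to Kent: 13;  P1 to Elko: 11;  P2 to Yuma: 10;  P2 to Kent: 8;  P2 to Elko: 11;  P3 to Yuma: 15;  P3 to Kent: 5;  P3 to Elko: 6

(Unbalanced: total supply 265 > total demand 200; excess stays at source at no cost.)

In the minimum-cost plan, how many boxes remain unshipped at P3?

An optimal plan:
  P1→Yuma: 75 × 13 = 975
  P2→Yuma: 70 × 10 = 700
  P3→Kent: 40 × 5 = 200
  P3→Elko: 15 × 6 = 90
Total cost = 1965.
P3 ships 55 of its 120, leaving 65.

65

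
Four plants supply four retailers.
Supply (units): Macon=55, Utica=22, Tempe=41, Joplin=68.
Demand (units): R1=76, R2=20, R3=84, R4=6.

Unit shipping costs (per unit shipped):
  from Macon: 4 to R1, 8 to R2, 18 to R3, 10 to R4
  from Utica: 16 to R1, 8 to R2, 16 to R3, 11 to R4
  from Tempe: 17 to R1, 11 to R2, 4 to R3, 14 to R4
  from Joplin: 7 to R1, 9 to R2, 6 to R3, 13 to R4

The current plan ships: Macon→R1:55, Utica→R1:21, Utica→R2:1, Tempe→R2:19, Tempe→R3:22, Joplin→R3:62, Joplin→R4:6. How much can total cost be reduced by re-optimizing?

Current plan cost = 55·4 + 21·16 + 1·8 + 19·11 + 22·4 + 62·6 + 6·13 = 1311.
Optimal plan:
  Macon→R1: 55 × 4 = 220
  Utica→R2: 16 × 8 = 128
  Utica→R4: 6 × 11 = 66
  Tempe→R3: 41 × 4 = 164
  Joplin→R1: 21 × 7 = 147
  Joplin→R2: 4 × 9 = 36
  Joplin→R3: 43 × 6 = 258
Optimal cost = 1019.
Saving = 1311 − 1019 = 292.

292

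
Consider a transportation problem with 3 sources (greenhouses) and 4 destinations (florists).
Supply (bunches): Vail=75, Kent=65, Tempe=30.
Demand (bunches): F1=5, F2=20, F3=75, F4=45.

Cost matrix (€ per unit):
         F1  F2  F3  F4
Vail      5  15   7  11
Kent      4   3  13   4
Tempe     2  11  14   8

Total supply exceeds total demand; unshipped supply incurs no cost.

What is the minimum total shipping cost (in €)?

Optimal allocation:
  Vail–F3: 75 × €7 = €525
  Kent–F2: 20 × €3 = €60
  Kent–F4: 45 × €4 = €180
  Tempe–F1: 5 × €2 = €10
Total = 525 + 60 + 180 + 10 = €775.

775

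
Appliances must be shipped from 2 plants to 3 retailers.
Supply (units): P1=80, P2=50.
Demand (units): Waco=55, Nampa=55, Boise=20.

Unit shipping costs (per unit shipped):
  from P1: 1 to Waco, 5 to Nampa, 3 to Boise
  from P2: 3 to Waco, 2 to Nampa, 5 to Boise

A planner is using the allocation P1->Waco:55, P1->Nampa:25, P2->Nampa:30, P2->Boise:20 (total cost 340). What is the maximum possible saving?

100

Current plan cost = 55·1 + 25·5 + 30·2 + 20·5 = 340.
Optimal plan:
  P1->Waco: 55 × 1 = 55
  P1->Nampa: 5 × 5 = 25
  P1->Boise: 20 × 3 = 60
  P2->Nampa: 50 × 2 = 100
Optimal cost = 240.
Saving = 340 − 240 = 100.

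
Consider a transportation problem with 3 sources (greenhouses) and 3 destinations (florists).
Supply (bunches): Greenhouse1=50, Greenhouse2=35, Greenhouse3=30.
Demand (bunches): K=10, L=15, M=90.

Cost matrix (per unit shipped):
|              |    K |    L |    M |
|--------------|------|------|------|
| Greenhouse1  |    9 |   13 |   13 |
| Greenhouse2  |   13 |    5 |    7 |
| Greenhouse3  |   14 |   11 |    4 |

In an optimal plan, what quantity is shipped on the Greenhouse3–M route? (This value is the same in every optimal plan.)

30

The minimum-cost plan:
  Greenhouse1→K: 10 bunches
  Greenhouse1→M: 40 bunches
  Greenhouse2→L: 15 bunches
  Greenhouse2→M: 20 bunches
  Greenhouse3→M: 30 bunches
Total cost = 945.
So Greenhouse3→M carries 30 bunches.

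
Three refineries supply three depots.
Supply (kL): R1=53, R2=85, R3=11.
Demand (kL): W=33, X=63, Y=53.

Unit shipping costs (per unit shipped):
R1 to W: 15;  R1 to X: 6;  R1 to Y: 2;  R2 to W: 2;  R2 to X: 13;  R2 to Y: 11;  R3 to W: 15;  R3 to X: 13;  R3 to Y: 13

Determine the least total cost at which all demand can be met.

991

A cheapest plan:
  R1 to Y: 53 × 2 = 106
  R2 to W: 33 × 2 = 66
  R2 to X: 52 × 13 = 676
  R3 to X: 11 × 13 = 143
Total = 106 + 66 + 676 + 143 = 991.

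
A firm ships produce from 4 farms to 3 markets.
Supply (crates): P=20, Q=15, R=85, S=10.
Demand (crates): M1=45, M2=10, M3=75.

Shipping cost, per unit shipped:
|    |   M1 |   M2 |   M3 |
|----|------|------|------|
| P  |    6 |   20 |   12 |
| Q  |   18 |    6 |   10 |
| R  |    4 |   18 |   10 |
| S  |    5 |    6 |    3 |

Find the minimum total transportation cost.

960

An optimal shipping plan:
  P->M3: 20 × 12 = 240
  Q->M2: 10 × 6 = 60
  Q->M3: 5 × 10 = 50
  R->M1: 45 × 4 = 180
  R->M3: 40 × 10 = 400
  S->M3: 10 × 3 = 30
Total = 240 + 60 + 50 + 180 + 400 + 30 = 960.
(Supply check: P ships 20; Q ships 15; R ships 85; S ships 10.)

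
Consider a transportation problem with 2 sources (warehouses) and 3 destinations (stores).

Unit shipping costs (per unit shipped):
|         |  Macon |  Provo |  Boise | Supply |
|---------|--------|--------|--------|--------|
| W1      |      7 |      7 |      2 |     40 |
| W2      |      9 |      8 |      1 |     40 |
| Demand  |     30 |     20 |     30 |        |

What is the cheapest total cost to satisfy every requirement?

390

An optimal shipping plan:
  W1–Macon: 30 units
  W1–Provo: 10 units
  W2–Provo: 10 units
  W2–Boise: 30 units
Total cost = 390.
(Supply check: W1 ships 40; W2 ships 40.)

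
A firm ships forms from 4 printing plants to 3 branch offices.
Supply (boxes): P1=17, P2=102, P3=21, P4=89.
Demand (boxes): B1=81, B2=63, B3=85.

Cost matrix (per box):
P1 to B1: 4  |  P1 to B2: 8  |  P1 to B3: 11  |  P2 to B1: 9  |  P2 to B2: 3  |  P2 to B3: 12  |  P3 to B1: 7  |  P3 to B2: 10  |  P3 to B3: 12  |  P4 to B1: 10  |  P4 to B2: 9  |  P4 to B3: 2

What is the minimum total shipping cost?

965

One minimum-cost allocation:
  P1 to B1: 17 × 4 = 68
  P2 to B1: 39 × 9 = 351
  P2 to B2: 63 × 3 = 189
  P3 to B1: 21 × 7 = 147
  P4 to B1: 4 × 10 = 40
  P4 to B3: 85 × 2 = 170
Total = 68 + 351 + 189 + 147 + 40 + 170 = 965.
(Supply check: P1 ships 17; P2 ships 102; P3 ships 21; P4 ships 89.)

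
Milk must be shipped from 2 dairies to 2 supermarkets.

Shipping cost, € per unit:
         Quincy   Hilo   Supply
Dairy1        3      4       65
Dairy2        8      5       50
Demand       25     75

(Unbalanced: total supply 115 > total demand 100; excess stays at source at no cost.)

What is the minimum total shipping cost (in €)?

A cheapest plan:
  Dairy1→Quincy: 25 × €3 = €75
  Dairy1→Hilo: 40 × €4 = €160
  Dairy2→Hilo: 35 × €5 = €175
Total = 75 + 160 + 175 = €410.

410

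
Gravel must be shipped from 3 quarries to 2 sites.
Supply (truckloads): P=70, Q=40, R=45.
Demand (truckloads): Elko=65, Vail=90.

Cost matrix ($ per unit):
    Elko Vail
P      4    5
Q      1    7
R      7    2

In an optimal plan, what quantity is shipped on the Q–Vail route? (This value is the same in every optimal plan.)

Solving gives:
  P–Elko: 25 × $4 = $100
  P–Vail: 45 × $5 = $225
  Q–Elko: 40 × $1 = $40
  R–Vail: 45 × $2 = $90
Total cost = $455.
The route Q→Vail is not used.

0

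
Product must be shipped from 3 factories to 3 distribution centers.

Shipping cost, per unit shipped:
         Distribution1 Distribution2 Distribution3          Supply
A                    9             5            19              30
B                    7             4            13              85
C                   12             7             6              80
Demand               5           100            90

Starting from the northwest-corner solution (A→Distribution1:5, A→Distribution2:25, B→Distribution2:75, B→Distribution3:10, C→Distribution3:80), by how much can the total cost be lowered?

5

Current plan cost = 5·9 + 25·5 + 75·4 + 10·13 + 80·6 = 1080.
Optimal plan:
  A->Distribution2: 30 × 5 = 150
  B->Distribution1: 5 × 7 = 35
  B->Distribution2: 70 × 4 = 280
  B->Distribution3: 10 × 13 = 130
  C->Distribution3: 80 × 6 = 480
Optimal cost = 1075.
Saving = 1080 − 1075 = 5.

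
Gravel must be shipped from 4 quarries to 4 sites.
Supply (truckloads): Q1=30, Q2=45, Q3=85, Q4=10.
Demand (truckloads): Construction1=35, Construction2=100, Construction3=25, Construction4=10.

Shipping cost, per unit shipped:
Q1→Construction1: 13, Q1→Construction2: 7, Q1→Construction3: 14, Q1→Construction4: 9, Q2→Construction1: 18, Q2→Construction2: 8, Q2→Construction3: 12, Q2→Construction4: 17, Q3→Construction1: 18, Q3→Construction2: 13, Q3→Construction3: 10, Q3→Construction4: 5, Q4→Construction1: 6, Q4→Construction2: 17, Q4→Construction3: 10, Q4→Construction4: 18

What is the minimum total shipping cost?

1705

An optimal shipping plan:
  Q1→Construction2: 30 × 7 = 210
  Q2→Construction2: 45 × 8 = 360
  Q3→Construction1: 25 × 18 = 450
  Q3→Construction2: 25 × 13 = 325
  Q3→Construction3: 25 × 10 = 250
  Q3→Construction4: 10 × 5 = 50
  Q4→Construction1: 10 × 6 = 60
Total = 210 + 360 + 450 + 325 + 250 + 50 + 60 = 1705.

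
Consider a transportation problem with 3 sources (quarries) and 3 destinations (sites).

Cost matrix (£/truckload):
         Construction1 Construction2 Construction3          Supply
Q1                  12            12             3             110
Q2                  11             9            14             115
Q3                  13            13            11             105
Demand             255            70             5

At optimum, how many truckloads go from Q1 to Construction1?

105

Optimal shipments:
  Q1 to Construction1: 105 truckloads
  Q1 to Construction3: 5 truckloads
  Q2 to Construction1: 45 truckloads
  Q2 to Construction2: 70 truckloads
  Q3 to Construction1: 105 truckloads
Total cost = £3765.
So Q1→Construction1 carries 105 truckloads.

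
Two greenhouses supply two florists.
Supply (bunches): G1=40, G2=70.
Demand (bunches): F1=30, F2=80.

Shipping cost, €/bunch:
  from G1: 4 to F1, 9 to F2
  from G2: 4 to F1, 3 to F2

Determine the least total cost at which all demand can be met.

Optimal allocation:
  G1→F1: 30 × €4 = €120
  G1→F2: 10 × €9 = €90
  G2→F2: 70 × €3 = €210
Total = 120 + 90 + 210 = €420.
(Supply check: G1 ships 40; G2 ships 70.)

420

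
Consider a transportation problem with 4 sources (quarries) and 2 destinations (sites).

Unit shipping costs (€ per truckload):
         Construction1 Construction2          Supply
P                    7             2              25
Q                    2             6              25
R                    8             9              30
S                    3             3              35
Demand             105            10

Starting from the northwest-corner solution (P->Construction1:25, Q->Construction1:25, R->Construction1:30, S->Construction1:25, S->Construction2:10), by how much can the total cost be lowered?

50

Current plan cost = 25·7 + 25·2 + 30·8 + 25·3 + 10·3 = €570.
Optimal plan:
  P→Construction1: 15 × €7 = €105
  P→Construction2: 10 × €2 = €20
  Q→Construction1: 25 × €2 = €50
  R→Construction1: 30 × €8 = €240
  S→Construction1: 35 × €3 = €105
Optimal cost = €520.
Saving = 570 − 520 = €50.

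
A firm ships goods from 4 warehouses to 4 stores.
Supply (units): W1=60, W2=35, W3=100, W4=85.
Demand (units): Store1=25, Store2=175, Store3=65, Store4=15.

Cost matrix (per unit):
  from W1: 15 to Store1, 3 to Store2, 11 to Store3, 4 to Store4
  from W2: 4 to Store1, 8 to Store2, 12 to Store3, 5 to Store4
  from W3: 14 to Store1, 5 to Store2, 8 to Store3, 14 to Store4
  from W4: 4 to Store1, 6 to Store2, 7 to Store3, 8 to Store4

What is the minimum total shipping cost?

Optimal allocation:
  W1 to Store2: 60 units
  W2 to Store1: 20 units
  W2 to Store4: 15 units
  W3 to Store2: 100 units
  W4 to Store1: 5 units
  W4 to Store2: 15 units
  W4 to Store3: 65 units
Total cost = 1400.

1400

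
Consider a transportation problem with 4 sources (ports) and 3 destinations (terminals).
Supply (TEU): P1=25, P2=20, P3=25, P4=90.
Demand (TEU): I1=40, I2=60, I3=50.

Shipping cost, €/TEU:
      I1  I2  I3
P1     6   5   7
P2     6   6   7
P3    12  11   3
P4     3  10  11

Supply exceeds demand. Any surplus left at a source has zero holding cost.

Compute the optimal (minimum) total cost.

Optimal allocation:
  P1 to I2: 25 × €5 = €125
  P2 to I2: 20 × €6 = €120
  P3 to I3: 25 × €3 = €75
  P4 to I1: 40 × €3 = €120
  P4 to I2: 15 × €10 = €150
  P4 to I3: 25 × €11 = €275
Total = 125 + 120 + 75 + 120 + 150 + 275 = €865.

865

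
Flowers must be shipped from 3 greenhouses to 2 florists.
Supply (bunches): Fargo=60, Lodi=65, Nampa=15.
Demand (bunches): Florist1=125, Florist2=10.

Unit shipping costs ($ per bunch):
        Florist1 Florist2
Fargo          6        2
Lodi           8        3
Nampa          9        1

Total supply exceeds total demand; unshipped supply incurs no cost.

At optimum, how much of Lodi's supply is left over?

Minimum-cost shipments:
  Fargo–Florist1: 60 × $6 = $360
  Lodi–Florist1: 65 × $8 = $520
  Nampa–Florist2: 10 × $1 = $10
Total cost = $890.
Lodi ships 65 of its 65, leaving 0.

0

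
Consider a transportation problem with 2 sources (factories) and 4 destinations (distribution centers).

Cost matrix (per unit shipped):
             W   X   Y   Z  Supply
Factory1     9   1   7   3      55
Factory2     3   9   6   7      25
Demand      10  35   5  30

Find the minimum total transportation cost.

225

Optimal allocation:
  Factory1->X: 35 × 1 = 35
  Factory1->Z: 20 × 3 = 60
  Factory2->W: 10 × 3 = 30
  Factory2->Y: 5 × 6 = 30
  Factory2->Z: 10 × 7 = 70
Total = 35 + 60 + 30 + 30 + 70 = 225.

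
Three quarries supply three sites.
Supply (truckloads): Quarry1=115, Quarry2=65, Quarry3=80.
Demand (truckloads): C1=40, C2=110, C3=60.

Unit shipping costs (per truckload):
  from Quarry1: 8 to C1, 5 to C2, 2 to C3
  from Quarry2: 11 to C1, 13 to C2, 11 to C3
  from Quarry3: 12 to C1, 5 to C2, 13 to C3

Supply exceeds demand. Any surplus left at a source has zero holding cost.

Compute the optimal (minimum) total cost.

Optimal allocation:
  Quarry1->C1: 25 × 8 = 200
  Quarry1->C2: 30 × 5 = 150
  Quarry1->C3: 60 × 2 = 120
  Quarry2->C1: 15 × 11 = 165
  Quarry3->C2: 80 × 5 = 400
Total = 200 + 150 + 120 + 165 + 400 = 1035.

1035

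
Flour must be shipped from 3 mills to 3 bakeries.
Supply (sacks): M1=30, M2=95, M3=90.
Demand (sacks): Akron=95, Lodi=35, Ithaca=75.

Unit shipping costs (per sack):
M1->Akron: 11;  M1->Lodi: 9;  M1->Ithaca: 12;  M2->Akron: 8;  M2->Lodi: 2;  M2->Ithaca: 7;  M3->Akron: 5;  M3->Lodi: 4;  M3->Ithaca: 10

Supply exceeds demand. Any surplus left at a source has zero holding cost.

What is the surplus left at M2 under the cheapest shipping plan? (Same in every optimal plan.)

Minimum-cost shipments:
  M1→Akron: 5 sacks
  M1→Ithaca: 15 sacks
  M2→Lodi: 35 sacks
  M2→Ithaca: 60 sacks
  M3→Akron: 90 sacks
Total cost = 1175.
M2 ships 95 of its 95, leaving 0.

0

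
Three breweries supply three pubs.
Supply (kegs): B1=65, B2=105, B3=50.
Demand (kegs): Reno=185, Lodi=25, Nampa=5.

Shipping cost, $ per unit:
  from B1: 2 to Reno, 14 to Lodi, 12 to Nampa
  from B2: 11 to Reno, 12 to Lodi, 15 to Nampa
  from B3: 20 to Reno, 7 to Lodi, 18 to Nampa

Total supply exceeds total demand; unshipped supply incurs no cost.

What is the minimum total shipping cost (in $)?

1850

One minimum-cost allocation:
  B1→Reno: 65 × $2 = $130
  B2→Reno: 105 × $11 = $1155
  B3→Reno: 15 × $20 = $300
  B3→Lodi: 25 × $7 = $175
  B3→Nampa: 5 × $18 = $90
Total = 130 + 1155 + 300 + 175 + 90 = $1850.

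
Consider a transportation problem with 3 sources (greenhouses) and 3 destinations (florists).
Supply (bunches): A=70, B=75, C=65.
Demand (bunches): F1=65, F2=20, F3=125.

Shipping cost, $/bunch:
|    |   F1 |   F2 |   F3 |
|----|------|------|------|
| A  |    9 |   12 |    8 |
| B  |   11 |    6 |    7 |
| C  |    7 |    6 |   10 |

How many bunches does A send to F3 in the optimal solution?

70

The minimum-cost plan:
  A–F3: 70 × $8 = $560
  B–F2: 20 × $6 = $120
  B–F3: 55 × $7 = $385
  C–F1: 65 × $7 = $455
Total cost = $1520.
So A→F3 carries 70 bunches.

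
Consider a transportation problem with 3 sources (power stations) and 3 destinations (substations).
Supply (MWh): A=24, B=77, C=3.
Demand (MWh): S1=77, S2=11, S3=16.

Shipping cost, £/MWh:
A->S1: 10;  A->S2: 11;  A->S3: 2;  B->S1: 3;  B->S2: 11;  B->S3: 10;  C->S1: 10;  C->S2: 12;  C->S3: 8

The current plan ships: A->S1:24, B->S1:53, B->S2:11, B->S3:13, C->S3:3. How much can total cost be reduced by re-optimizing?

287

Current plan cost = 24·10 + 53·3 + 11·11 + 13·10 + 3·8 = £674.
Optimal plan:
  A->S2: 8 × £11 = £88
  A->S3: 16 × £2 = £32
  B->S1: 77 × £3 = £231
  C->S2: 3 × £12 = £36
Optimal cost = £387.
Saving = 674 − 387 = £287.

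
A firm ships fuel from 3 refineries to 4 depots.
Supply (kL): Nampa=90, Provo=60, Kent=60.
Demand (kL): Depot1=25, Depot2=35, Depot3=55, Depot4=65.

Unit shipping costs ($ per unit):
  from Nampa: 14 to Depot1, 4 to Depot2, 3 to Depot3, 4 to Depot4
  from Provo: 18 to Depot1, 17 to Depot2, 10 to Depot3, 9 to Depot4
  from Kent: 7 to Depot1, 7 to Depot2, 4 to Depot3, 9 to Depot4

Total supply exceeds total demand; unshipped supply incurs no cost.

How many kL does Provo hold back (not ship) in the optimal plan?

Minimum-cost shipments:
  Nampa to Depot2: 35 × $4 = $140
  Nampa to Depot3: 20 × $3 = $60
  Nampa to Depot4: 35 × $4 = $140
  Provo to Depot4: 30 × $9 = $270
  Kent to Depot1: 25 × $7 = $175
  Kent to Depot3: 35 × $4 = $140
Total cost = $925.
Provo ships 30 of its 60, leaving 30.

30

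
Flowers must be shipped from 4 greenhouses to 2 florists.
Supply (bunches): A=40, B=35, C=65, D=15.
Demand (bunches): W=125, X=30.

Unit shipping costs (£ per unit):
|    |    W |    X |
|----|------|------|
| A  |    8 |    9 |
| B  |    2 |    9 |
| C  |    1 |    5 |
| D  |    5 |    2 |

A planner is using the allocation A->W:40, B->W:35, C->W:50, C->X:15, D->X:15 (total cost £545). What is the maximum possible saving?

45

Current plan cost = 40·8 + 35·2 + 50·1 + 15·5 + 15·2 = £545.
Optimal plan:
  A to W: 25 bunches
  A to X: 15 bunches
  B to W: 35 bunches
  C to W: 65 bunches
  D to X: 15 bunches
Optimal cost = £500.
Saving = 545 − 500 = £45.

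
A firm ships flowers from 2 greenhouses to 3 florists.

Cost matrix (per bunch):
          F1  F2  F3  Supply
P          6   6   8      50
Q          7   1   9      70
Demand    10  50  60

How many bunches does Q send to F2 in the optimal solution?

Solving gives:
  P→F3: 50 × 8 = 400
  Q→F1: 10 × 7 = 70
  Q→F2: 50 × 1 = 50
  Q→F3: 10 × 9 = 90
Total cost = 610.
So Q→F2 carries 50 bunches.

50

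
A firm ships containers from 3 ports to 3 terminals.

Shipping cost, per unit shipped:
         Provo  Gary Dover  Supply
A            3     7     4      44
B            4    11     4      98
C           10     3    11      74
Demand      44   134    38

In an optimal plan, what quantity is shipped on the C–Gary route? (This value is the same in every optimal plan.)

74

Optimal shipments:
  A–Gary: 44 × 7 = 308
  B–Provo: 44 × 4 = 176
  B–Gary: 16 × 11 = 176
  B–Dover: 38 × 4 = 152
  C–Gary: 74 × 3 = 222
Total cost = 1034.
So C→Gary carries 74 TEU.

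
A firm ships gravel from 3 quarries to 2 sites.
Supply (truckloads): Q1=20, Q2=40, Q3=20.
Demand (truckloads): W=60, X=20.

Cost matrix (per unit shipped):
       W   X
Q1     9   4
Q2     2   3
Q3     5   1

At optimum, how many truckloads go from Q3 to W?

20

Optimal shipments:
  Q1–X: 20 × 4 = 80
  Q2–W: 40 × 2 = 80
  Q3–W: 20 × 5 = 100
Total cost = 260.
So Q3→W carries 20 truckloads.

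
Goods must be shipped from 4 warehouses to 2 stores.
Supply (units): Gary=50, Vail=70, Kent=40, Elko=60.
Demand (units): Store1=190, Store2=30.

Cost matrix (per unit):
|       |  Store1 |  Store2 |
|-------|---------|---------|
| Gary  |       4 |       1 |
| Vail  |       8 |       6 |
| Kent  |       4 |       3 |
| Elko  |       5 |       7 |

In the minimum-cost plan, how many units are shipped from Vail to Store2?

0

Solving gives:
  Gary→Store1: 20 units
  Gary→Store2: 30 units
  Vail→Store1: 70 units
  Kent→Store1: 40 units
  Elko→Store1: 60 units
Total cost = 1130.
The route Vail→Store2 is not used.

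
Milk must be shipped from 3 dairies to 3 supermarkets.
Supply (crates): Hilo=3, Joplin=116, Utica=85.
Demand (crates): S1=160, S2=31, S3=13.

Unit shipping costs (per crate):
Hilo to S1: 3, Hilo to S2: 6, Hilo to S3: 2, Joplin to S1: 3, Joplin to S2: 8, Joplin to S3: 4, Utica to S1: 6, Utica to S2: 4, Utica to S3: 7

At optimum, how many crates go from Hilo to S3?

3

The minimum-cost plan:
  Hilo–S3: 3 crates
  Joplin–S1: 106 crates
  Joplin–S3: 10 crates
  Utica–S1: 54 crates
  Utica–S2: 31 crates
Total cost = 812.
So Hilo→S3 carries 3 crates.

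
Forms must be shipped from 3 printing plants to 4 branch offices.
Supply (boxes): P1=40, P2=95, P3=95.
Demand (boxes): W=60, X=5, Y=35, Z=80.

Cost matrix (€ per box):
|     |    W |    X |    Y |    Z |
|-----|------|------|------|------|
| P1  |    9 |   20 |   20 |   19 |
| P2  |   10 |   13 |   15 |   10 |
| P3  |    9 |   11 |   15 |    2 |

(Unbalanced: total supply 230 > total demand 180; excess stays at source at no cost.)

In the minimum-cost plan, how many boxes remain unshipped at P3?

0

Minimum-cost shipments:
  P1->W: 40 boxes
  P2->W: 10 boxes
  P2->Y: 35 boxes
  P3->W: 10 boxes
  P3->X: 5 boxes
  P3->Z: 80 boxes
Total cost = €1290.
P3 ships 95 of its 95, leaving 0.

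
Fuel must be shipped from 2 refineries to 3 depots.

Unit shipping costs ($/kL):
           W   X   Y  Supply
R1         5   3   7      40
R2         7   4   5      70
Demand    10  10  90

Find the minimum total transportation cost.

570

One minimum-cost allocation:
  R1→W: 10 × $5 = $50
  R1→X: 10 × $3 = $30
  R1→Y: 20 × $7 = $140
  R2→Y: 70 × $5 = $350
Total = 50 + 30 + 140 + 350 = $570.
(Supply check: R1 ships 40; R2 ships 70.)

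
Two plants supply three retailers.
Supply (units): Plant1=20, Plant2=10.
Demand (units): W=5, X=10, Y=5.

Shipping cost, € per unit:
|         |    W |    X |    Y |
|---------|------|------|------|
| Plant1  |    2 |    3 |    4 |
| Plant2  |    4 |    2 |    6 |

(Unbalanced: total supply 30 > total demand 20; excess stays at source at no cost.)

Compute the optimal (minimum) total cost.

50

One minimum-cost allocation:
  Plant1 to W: 5 × €2 = €10
  Plant1 to Y: 5 × €4 = €20
  Plant2 to X: 10 × €2 = €20
Total = 10 + 20 + 20 = €50.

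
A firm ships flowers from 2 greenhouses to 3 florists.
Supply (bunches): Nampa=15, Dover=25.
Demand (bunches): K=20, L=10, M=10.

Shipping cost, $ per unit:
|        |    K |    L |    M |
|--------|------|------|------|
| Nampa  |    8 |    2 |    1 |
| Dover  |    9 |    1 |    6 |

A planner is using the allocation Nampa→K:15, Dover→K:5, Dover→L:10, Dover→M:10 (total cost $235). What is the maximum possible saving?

Current plan cost = 15·8 + 5·9 + 10·1 + 10·6 = $235.
Optimal plan:
  Nampa to K: 5 bunches
  Nampa to M: 10 bunches
  Dover to K: 15 bunches
  Dover to L: 10 bunches
Optimal cost = $195.
Saving = 235 − 195 = $40.

40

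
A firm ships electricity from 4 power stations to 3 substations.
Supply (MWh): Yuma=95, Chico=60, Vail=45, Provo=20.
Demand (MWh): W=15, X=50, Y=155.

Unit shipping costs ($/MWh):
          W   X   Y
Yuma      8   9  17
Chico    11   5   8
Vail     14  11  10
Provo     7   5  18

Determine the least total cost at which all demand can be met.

An optimal shipping plan:
  Yuma→W: 15 × $8 = $120
  Yuma→X: 30 × $9 = $270
  Yuma→Y: 50 × $17 = $850
  Chico→Y: 60 × $8 = $480
  Vail→Y: 45 × $10 = $450
  Provo→X: 20 × $5 = $100
Total = 120 + 270 + 850 + 480 + 450 + 100 = $2270.

2270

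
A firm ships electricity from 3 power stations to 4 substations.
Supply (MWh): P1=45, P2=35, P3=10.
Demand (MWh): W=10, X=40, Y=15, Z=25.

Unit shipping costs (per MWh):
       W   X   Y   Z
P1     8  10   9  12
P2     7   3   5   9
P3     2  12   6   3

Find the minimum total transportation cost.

580

One minimum-cost allocation:
  P1 to W: 10 × 8 = 80
  P1 to X: 5 × 10 = 50
  P1 to Y: 15 × 9 = 135
  P1 to Z: 15 × 12 = 180
  P2 to X: 35 × 3 = 105
  P3 to Z: 10 × 3 = 30
Total = 80 + 50 + 135 + 180 + 105 + 30 = 580.
(Supply check: P1 ships 45; P2 ships 35; P3 ships 10.)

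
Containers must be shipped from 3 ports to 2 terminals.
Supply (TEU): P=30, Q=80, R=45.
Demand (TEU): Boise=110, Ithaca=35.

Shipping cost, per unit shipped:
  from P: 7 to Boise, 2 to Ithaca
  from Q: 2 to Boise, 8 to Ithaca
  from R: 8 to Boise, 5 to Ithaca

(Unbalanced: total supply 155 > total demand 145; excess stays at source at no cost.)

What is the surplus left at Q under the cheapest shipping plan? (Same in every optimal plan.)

0

An optimal plan:
  P->Ithaca: 30 × 2 = 60
  Q->Boise: 80 × 2 = 160
  R->Boise: 30 × 8 = 240
  R->Ithaca: 5 × 5 = 25
Total cost = 485.
Q ships 80 of its 80, leaving 0.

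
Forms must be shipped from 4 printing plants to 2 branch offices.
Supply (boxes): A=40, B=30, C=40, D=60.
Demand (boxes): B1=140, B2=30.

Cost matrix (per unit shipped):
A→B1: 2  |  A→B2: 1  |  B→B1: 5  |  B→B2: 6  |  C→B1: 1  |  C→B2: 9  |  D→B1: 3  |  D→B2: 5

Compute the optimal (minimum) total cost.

420

One minimum-cost allocation:
  A to B1: 10 boxes
  A to B2: 30 boxes
  B to B1: 30 boxes
  C to B1: 40 boxes
  D to B1: 60 boxes
Total cost = 420.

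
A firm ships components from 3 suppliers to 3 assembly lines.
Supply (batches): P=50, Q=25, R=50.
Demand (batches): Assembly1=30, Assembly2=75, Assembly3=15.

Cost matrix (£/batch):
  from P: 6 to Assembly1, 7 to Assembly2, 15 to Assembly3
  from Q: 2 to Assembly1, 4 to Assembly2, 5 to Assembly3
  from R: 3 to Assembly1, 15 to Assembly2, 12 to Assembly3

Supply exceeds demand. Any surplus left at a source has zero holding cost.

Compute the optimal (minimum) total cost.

A cheapest plan:
  P to Assembly2: 50 × £7 = £350
  Q to Assembly2: 25 × £4 = £100
  R to Assembly1: 30 × £3 = £90
  R to Assembly3: 15 × £12 = £180
Total = 350 + 100 + 90 + 180 = £720.

720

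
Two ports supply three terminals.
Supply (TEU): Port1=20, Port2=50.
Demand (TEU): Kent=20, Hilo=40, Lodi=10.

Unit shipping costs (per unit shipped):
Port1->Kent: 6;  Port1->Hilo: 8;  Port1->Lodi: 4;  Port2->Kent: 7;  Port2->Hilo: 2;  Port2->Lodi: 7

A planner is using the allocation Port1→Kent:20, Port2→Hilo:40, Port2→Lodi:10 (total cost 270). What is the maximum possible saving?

Current plan cost = 20·6 + 40·2 + 10·7 = 270.
Optimal plan:
  Port1→Kent: 10 × 6 = 60
  Port1→Lodi: 10 × 4 = 40
  Port2→Kent: 10 × 7 = 70
  Port2→Hilo: 40 × 2 = 80
Optimal cost = 250.
Saving = 270 − 250 = 20.

20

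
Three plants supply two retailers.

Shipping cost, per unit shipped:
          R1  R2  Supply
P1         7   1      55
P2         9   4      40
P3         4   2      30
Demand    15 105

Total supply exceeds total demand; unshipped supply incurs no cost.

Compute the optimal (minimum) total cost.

A cheapest plan:
  P1->R2: 55 units
  P2->R2: 35 units
  P3->R1: 15 units
  P3->R2: 15 units
Total cost = 285.

285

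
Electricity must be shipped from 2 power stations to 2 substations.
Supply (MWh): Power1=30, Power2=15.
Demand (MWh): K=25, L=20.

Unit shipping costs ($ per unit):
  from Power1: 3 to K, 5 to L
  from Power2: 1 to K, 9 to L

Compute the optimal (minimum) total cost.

A cheapest plan:
  Power1->K: 10 × $3 = $30
  Power1->L: 20 × $5 = $100
  Power2->K: 15 × $1 = $15
Total = 30 + 100 + 15 = $145.

145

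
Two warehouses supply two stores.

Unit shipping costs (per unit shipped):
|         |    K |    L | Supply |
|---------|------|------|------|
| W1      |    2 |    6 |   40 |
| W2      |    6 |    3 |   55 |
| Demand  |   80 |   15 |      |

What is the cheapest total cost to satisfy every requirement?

One minimum-cost allocation:
  W1–K: 40 × 2 = 80
  W2–K: 40 × 6 = 240
  W2–L: 15 × 3 = 45
Total = 80 + 240 + 45 = 365.

365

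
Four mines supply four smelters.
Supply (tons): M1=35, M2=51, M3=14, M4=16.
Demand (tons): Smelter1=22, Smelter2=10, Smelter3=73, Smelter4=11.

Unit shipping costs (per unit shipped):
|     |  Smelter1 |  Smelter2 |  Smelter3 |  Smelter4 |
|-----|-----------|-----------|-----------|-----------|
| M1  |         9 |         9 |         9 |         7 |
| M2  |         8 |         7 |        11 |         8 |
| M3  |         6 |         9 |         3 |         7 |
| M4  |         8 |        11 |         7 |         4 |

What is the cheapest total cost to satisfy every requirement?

One minimum-cost allocation:
  M1->Smelter3: 35 × 9 = 315
  M2->Smelter1: 22 × 8 = 176
  M2->Smelter2: 10 × 7 = 70
  M2->Smelter3: 8 × 11 = 88
  M2->Smelter4: 11 × 8 = 88
  M3->Smelter3: 14 × 3 = 42
  M4->Smelter3: 16 × 7 = 112
Total = 315 + 176 + 70 + 88 + 88 + 42 + 112 = 891.
(Supply check: M1 ships 35; M2 ships 51; M3 ships 14; M4 ships 16.)

891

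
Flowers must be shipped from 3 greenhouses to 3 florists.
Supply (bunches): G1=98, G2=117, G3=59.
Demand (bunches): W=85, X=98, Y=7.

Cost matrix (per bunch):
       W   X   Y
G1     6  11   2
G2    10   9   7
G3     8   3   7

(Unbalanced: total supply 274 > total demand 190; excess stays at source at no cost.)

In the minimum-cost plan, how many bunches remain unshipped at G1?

6

Minimum-cost shipments:
  G1 to W: 85 bunches
  G1 to Y: 7 bunches
  G2 to X: 39 bunches
  G3 to X: 59 bunches
Total cost = 1052.
G1 ships 92 of its 98, leaving 6.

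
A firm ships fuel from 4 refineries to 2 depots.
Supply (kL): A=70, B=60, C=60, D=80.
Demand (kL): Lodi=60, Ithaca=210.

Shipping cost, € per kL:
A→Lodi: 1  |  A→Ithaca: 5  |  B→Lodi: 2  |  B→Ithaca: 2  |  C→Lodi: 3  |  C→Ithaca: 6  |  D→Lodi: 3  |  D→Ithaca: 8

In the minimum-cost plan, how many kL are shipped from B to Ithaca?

The minimum-cost plan:
  A to Ithaca: 70 × €5 = €350
  B to Ithaca: 60 × €2 = €120
  C to Ithaca: 60 × €6 = €360
  D to Lodi: 60 × €3 = €180
  D to Ithaca: 20 × €8 = €160
Total cost = €1170.
So B→Ithaca carries 60 kL.

60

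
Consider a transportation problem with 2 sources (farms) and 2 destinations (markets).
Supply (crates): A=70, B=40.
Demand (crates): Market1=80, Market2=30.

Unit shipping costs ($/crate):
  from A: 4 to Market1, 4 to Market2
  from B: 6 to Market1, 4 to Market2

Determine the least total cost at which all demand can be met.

460

A cheapest plan:
  A to Market1: 70 × $4 = $280
  B to Market1: 10 × $6 = $60
  B to Market2: 30 × $4 = $120
Total = 280 + 60 + 120 = $460.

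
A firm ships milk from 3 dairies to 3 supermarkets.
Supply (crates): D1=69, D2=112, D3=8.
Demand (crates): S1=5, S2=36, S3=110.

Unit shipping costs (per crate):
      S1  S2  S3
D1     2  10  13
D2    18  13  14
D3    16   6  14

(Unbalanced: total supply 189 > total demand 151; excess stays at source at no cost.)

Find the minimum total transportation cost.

1842

An optimal shipping plan:
  D1→S1: 5 × 2 = 10
  D1→S2: 28 × 10 = 280
  D1→S3: 36 × 13 = 468
  D2→S3: 74 × 14 = 1036
  D3→S2: 8 × 6 = 48
Total = 10 + 280 + 468 + 1036 + 48 = 1842.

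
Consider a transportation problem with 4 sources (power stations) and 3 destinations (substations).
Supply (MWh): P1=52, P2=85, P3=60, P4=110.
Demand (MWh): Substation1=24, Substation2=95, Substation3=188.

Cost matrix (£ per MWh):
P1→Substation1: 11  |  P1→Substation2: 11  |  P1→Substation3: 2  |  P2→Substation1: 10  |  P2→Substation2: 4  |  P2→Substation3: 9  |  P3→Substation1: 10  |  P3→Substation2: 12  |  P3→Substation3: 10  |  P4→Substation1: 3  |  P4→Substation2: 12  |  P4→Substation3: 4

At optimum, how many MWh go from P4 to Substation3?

86

Optimal shipments:
  P1→Substation3: 52 × £2 = £104
  P2→Substation2: 85 × £4 = £340
  P3→Substation2: 10 × £12 = £120
  P3→Substation3: 50 × £10 = £500
  P4→Substation1: 24 × £3 = £72
  P4→Substation3: 86 × £4 = £344
Total cost = £1480.
So P4→Substation3 carries 86 MWh.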